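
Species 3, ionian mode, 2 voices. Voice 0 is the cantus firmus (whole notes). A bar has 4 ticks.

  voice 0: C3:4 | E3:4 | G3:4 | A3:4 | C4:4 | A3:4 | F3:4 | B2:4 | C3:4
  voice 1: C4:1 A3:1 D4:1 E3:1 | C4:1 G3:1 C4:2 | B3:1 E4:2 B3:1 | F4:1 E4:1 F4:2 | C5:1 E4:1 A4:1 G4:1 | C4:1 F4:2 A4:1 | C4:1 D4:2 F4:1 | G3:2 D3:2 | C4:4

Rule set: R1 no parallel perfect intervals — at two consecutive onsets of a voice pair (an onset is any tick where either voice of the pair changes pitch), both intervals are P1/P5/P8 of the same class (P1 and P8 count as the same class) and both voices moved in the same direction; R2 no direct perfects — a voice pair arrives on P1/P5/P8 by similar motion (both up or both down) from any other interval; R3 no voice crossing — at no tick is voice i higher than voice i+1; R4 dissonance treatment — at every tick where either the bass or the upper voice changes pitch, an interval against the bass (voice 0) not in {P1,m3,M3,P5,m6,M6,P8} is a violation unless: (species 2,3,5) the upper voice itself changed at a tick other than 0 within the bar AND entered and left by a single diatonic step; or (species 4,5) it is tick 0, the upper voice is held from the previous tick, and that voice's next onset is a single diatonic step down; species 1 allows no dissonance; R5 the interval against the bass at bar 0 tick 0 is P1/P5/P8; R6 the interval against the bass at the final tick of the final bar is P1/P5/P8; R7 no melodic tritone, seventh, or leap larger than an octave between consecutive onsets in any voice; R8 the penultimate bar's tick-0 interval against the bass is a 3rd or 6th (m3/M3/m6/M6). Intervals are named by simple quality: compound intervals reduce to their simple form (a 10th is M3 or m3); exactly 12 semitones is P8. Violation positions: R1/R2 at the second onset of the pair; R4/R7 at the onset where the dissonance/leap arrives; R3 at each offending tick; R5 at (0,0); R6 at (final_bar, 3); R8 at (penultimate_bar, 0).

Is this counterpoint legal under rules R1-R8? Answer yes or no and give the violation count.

bar 0: v0=C3 v1=C4 (P8)
bar 1: v0=E3 v1=C4 (m6)
bar 2: v0=G3 v1=B3 (M3)
bar 3: v0=A3 v1=F4 (m6)
bar 4: v0=C4 v1=C5 (P8)
bar 5: v0=A3 v1=C4 (m3)
bar 6: v0=F3 v1=C4 (P5)
bar 7: v0=B2 v1=G3 (m6)
bar 8: v0=C3 v1=C4 (P8)
  R4 @ bar0.2: C3/D4 M2 untreated
  R7 @ bar0.3: D4->E3 leap 10st
  R7 @ bar3.0: B3->F4 leap 6st
  R2 @ bar4.0: A3/F4 m6 -> C4/C5 P8 similar
  R2 @ bar6.0: A3/A4 P8 -> F3/C4 P5 similar
  R7 @ bar7.0: F3->B2 leap 6st
  R7 @ bar7.0: F4->G3 leap 10st
  R2 @ bar8.0: B2/D3 m3 -> C3/C4 P8 similar
  R7 @ bar8.0: D3->C4 leap 10st

No (9 violations)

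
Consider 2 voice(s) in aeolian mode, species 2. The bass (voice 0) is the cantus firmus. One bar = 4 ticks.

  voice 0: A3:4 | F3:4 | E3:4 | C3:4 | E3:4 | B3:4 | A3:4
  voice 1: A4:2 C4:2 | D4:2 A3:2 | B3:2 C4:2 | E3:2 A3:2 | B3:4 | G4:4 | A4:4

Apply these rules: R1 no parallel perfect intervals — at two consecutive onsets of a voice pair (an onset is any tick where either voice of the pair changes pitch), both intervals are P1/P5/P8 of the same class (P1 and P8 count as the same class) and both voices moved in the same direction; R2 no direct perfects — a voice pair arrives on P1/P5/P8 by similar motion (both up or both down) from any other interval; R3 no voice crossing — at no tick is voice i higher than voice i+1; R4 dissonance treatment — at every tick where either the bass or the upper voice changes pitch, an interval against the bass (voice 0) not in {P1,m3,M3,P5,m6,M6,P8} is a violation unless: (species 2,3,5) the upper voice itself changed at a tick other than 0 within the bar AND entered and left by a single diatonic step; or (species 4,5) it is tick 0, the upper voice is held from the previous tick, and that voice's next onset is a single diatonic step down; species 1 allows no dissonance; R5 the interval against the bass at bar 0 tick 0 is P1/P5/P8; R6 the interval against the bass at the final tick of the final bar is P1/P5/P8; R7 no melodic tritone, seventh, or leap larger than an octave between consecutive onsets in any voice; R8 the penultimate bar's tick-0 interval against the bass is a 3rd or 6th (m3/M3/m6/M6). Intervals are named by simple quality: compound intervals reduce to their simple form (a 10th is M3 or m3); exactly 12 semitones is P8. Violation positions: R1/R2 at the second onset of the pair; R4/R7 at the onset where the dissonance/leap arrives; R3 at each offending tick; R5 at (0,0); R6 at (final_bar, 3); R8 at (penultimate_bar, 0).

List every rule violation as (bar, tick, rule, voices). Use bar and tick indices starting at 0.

bar 0: v0=A3 v1=A4 downbeat P8
bar 1: v0=F3 v1=D4 downbeat M6
bar 2: v0=E3 v1=B3 downbeat P5
bar 3: v0=C3 v1=E3 downbeat M3
bar 4: v0=E3 v1=B3 downbeat P5
bar 5: v0=B3 v1=G4 downbeat m6
bar 6: v0=A3 v1=A4 downbeat P8
  -> R2 @ bar 4 tick 0 v(0, 1): C3/A3 M6 -> E3/B3 P5 similar

(4, 0, R2, (0, 1))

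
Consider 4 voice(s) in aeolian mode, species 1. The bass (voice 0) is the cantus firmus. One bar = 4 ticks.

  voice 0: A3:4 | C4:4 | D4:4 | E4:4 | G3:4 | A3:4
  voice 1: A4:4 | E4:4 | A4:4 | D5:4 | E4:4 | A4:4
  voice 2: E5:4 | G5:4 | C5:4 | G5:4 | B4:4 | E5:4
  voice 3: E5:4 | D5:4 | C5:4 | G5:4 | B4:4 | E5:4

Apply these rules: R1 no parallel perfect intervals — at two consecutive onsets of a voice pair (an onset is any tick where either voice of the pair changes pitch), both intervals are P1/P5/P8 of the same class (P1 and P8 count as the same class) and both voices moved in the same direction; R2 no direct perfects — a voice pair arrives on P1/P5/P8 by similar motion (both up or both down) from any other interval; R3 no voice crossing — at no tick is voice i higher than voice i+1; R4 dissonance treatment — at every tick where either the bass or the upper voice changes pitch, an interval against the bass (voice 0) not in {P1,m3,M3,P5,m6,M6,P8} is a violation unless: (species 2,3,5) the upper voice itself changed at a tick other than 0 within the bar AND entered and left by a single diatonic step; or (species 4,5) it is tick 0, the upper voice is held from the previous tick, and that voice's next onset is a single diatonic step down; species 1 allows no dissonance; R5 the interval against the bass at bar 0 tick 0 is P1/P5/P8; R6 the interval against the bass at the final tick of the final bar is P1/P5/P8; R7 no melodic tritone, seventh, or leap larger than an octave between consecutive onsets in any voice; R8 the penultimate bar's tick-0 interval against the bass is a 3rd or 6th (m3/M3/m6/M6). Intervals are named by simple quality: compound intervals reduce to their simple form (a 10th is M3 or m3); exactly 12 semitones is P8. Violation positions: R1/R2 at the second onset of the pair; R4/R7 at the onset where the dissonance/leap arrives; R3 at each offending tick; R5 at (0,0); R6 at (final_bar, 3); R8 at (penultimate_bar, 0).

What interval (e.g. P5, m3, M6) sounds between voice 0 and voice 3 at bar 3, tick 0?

m3

voice 0=E4 voice 3=G5 -> m3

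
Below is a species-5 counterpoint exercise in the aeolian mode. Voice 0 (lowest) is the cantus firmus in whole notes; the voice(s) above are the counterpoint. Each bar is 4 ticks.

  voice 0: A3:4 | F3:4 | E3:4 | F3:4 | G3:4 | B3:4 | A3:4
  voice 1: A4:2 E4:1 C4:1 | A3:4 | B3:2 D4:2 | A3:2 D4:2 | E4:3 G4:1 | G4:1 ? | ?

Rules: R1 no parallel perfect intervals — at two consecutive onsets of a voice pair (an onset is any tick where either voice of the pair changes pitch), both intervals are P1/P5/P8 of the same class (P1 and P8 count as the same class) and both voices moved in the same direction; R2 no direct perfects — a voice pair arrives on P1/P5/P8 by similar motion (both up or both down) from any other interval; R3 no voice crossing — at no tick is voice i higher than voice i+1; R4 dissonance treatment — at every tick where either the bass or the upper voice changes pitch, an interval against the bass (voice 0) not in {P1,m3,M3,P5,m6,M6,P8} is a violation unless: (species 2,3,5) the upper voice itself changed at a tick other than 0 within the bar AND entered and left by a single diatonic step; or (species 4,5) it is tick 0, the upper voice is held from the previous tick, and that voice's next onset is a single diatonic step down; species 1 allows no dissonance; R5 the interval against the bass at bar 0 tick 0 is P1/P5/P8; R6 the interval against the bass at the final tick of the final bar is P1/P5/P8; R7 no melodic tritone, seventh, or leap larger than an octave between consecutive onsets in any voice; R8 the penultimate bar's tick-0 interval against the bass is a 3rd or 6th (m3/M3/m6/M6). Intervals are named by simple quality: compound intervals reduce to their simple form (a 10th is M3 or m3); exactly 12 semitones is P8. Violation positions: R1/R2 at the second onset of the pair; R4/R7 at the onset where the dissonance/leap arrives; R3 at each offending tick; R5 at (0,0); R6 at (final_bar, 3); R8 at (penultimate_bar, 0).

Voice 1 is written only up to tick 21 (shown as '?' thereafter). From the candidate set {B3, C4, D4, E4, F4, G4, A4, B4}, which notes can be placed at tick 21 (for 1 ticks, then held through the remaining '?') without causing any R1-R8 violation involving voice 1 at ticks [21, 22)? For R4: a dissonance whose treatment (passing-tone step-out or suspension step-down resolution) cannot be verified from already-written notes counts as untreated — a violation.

B3: legal
C4: violates R4
D4: legal
E4: violates R4
F4: violates R4
G4: legal
A4: violates R4
B4: legal

{B3, B4, D4, G4}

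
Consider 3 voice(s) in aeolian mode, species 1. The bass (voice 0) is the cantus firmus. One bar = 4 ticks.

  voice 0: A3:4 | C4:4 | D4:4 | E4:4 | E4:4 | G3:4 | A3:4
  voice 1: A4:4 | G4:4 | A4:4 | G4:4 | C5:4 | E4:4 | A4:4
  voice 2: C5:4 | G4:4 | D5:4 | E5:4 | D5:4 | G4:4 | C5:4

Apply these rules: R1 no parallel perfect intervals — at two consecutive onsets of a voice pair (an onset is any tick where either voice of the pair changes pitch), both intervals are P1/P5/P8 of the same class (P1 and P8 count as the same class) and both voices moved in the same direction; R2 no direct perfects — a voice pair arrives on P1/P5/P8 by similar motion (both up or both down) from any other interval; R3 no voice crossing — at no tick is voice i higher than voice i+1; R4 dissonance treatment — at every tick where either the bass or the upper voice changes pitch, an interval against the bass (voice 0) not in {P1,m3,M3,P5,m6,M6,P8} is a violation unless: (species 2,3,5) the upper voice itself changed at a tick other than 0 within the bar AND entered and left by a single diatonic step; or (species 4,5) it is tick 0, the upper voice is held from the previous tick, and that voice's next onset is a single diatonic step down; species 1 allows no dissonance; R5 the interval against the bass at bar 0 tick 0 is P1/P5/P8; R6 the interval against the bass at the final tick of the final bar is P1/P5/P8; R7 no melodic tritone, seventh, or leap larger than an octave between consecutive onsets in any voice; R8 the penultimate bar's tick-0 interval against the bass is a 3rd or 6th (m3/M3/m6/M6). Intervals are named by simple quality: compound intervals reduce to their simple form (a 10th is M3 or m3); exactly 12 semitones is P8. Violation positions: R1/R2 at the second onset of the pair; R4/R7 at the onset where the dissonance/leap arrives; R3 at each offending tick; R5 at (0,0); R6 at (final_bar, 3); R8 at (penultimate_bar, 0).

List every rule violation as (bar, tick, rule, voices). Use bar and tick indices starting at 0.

bar 0: v0=A3 v1=A4 v2=C5 downbeat m3
bar 1: v0=C4 v1=G4 v2=G4 downbeat P5
bar 2: v0=D4 v1=A4 v2=D5 downbeat P8
bar 3: v0=E4 v1=G4 v2=E5 downbeat P8
bar 4: v0=E4 v1=C5 v2=D5 downbeat m7
bar 5: v0=G3 v1=E4 v2=G4 downbeat P8
bar 6: v0=A3 v1=A4 v2=C5 downbeat m3
  -> R5 @ bar 0 tick 0 v(0, 2): opens on m3
  -> R2 @ bar 1 tick 0 v(1, 2): A4/C5 m3 -> G4/G4 P1 similar
  -> R1 @ bar 2 tick 0 v(0, 1): C4/G4 P5 -> D4/A4 P5 similar
  -> R2 @ bar 2 tick 0 v(0, 2): C4/G4 P5 -> D4/D5 P8 similar
  -> R1 @ bar 3 tick 0 v(0, 2): D4/D5 P8 -> E4/E5 P8 similar
  -> R4 @ bar 4 tick 0 v(0, 2): E4/D5 m7 untreated
  -> R2 @ bar 5 tick 0 v(0, 2): E4/D5 m7 -> G3/G4 P8 similar
  -> R8 @ bar 5 tick 0 v(0, 2): penult P8 not 3rd/6th
  -> R2 @ bar 6 tick 0 v(0, 1): G3/E4 M6 -> A3/A4 P8 similar
  -> R6 @ bar 6 tick 3 v(0, 2): closes on m3

(0, 0, R5, (0, 2))
(1, 0, R2, (1, 2))
(2, 0, R1, (0, 1))
(2, 0, R2, (0, 2))
(3, 0, R1, (0, 2))
(4, 0, R4, (0, 2))
(5, 0, R2, (0, 2))
(5, 0, R8, (0, 2))
(6, 0, R2, (0, 1))
(6, 3, R6, (0, 2))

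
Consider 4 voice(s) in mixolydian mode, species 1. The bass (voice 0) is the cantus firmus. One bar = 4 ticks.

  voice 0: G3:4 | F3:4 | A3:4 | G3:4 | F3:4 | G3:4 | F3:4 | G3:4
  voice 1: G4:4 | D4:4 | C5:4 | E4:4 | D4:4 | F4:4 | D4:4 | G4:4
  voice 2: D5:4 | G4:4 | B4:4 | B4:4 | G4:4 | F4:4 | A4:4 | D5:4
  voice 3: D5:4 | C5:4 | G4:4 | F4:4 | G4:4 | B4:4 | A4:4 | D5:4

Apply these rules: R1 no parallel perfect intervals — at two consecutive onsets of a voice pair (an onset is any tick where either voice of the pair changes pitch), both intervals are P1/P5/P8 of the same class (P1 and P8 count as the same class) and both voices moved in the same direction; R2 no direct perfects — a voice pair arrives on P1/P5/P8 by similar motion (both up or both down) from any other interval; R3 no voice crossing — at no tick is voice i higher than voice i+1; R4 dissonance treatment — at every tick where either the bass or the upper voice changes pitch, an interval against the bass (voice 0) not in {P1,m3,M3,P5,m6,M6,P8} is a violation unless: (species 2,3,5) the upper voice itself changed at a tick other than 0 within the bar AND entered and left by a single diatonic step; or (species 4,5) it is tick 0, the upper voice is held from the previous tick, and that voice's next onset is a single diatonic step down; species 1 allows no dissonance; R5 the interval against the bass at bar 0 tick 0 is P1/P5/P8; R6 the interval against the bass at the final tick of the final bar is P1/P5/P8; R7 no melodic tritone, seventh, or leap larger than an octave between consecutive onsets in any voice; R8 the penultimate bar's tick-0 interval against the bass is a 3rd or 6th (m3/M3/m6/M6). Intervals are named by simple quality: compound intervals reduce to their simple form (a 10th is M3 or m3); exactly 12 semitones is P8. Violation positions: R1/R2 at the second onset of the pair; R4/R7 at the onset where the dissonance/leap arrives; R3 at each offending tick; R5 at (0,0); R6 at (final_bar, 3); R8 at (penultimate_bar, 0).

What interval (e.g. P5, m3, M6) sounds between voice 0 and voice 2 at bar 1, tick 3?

voice 0=F3 voice 2=G4 -> M2

M2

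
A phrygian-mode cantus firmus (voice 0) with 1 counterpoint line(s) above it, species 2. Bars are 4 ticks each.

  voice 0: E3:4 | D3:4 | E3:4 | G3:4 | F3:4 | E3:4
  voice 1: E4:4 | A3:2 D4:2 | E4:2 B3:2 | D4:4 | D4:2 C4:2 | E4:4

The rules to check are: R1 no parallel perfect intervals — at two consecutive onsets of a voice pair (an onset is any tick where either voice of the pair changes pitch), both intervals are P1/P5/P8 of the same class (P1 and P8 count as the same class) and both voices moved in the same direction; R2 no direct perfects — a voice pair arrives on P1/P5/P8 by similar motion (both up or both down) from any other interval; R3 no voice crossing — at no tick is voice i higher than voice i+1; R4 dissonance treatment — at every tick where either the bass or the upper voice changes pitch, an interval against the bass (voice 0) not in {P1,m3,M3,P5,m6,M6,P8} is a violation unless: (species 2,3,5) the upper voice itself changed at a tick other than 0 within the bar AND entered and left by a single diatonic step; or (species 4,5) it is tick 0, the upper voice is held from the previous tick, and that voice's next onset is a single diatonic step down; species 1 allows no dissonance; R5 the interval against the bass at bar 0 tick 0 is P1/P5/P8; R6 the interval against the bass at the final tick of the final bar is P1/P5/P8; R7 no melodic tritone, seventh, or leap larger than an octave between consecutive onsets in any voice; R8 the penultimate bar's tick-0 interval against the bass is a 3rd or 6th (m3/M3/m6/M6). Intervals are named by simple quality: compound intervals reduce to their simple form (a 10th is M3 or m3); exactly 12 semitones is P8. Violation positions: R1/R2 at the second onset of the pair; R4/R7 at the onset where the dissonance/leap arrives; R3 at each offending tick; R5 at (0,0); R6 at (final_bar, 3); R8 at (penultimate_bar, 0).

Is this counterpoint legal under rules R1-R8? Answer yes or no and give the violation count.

No (3 violations)

bar 0: v0=E3 v1=E4 (P8)
bar 1: v0=D3 v1=A3 (P5)
bar 2: v0=E3 v1=E4 (P8)
bar 3: v0=G3 v1=D4 (P5)
bar 4: v0=F3 v1=D4 (M6)
bar 5: v0=E3 v1=E4 (P8)
  R2 @ bar1.0: E3/E4 P8 -> D3/A3 P5 similar
  R1 @ bar2.0: D3/D4 P8 -> E3/E4 P8 similar
  R1 @ bar3.0: E3/B3 P5 -> G3/D4 P5 similar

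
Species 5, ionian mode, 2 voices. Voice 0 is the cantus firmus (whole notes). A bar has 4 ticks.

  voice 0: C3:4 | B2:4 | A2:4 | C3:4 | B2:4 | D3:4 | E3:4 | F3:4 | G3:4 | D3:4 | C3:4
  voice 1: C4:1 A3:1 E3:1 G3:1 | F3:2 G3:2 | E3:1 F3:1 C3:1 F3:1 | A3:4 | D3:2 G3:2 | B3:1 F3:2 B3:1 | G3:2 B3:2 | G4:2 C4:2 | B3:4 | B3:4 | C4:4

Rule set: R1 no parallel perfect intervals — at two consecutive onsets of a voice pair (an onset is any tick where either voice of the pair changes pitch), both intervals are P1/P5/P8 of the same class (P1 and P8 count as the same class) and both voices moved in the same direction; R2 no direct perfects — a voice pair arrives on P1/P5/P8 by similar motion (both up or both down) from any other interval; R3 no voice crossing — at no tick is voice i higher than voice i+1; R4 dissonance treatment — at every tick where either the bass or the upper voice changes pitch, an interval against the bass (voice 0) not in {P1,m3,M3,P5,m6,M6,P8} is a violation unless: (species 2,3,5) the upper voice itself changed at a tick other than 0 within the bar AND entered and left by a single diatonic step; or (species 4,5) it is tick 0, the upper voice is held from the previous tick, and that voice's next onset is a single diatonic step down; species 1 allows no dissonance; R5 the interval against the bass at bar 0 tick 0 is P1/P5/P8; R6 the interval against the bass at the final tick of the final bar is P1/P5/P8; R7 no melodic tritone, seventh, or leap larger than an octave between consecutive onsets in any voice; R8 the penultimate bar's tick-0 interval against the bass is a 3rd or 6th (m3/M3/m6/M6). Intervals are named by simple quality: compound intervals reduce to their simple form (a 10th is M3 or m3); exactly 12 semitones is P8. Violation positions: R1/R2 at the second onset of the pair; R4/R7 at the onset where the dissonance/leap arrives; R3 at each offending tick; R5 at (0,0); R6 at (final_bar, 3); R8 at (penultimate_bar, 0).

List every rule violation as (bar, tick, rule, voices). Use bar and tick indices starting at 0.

(1, 0, R4, (0, 1))
(2, 0, R2, (0, 1))
(5, 1, R7, (1,))
(5, 3, R7, (1,))
(7, 0, R4, (0, 1))

bar 0: v0=C3 v1=C4 downbeat P8
bar 1: v0=B2 v1=F3 downbeat TT
bar 2: v0=A2 v1=E3 downbeat P5
bar 3: v0=C3 v1=A3 downbeat M6
bar 4: v0=B2 v1=D3 downbeat m3
bar 5: v0=D3 v1=B3 downbeat M6
bar 6: v0=E3 v1=G3 downbeat m3
bar 7: v0=F3 v1=G4 downbeat M2
bar 8: v0=G3 v1=B3 downbeat M3
bar 9: v0=D3 v1=B3 downbeat M6
bar 10: v0=C3 v1=C4 downbeat P8
  -> R4 @ bar 1 tick 0 v(0, 1): B2/F3 TT untreated
  -> R2 @ bar 2 tick 0 v(0, 1): B2/G3 m6 -> A2/E3 P5 similar
  -> R7 @ bar 5 tick 1 v(1,): B3->F3 leap 6st
  -> R7 @ bar 5 tick 3 v(1,): F3->B3 leap 6st
  -> R4 @ bar 7 tick 0 v(0, 1): F3/G4 M2 untreated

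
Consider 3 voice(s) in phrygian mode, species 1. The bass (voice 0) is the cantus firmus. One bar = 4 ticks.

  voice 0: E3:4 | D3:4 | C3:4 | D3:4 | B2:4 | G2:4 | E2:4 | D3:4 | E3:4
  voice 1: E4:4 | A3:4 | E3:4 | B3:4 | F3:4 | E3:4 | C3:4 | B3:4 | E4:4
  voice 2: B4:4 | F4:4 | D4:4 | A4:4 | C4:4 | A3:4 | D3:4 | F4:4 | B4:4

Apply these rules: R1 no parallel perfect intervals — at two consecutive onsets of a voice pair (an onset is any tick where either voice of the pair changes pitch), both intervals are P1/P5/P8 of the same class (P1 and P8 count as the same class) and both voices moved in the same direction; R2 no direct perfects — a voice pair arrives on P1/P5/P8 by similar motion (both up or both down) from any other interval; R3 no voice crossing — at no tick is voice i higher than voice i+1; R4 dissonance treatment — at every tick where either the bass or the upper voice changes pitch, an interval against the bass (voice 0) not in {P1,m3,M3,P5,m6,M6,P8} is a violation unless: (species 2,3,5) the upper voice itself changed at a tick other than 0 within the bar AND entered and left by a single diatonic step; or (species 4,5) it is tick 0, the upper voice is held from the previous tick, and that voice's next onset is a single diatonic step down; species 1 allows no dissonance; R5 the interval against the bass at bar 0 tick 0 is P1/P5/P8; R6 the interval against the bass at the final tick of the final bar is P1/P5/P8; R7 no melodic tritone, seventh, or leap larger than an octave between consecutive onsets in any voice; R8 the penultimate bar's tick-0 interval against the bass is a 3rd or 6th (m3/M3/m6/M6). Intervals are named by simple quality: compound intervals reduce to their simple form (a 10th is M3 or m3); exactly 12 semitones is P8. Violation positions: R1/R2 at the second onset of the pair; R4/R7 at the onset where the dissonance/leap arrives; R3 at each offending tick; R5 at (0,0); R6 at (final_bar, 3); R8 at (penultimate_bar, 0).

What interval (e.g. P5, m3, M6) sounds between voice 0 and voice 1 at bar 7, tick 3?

M6

voice 0=D3 voice 1=B3 -> M6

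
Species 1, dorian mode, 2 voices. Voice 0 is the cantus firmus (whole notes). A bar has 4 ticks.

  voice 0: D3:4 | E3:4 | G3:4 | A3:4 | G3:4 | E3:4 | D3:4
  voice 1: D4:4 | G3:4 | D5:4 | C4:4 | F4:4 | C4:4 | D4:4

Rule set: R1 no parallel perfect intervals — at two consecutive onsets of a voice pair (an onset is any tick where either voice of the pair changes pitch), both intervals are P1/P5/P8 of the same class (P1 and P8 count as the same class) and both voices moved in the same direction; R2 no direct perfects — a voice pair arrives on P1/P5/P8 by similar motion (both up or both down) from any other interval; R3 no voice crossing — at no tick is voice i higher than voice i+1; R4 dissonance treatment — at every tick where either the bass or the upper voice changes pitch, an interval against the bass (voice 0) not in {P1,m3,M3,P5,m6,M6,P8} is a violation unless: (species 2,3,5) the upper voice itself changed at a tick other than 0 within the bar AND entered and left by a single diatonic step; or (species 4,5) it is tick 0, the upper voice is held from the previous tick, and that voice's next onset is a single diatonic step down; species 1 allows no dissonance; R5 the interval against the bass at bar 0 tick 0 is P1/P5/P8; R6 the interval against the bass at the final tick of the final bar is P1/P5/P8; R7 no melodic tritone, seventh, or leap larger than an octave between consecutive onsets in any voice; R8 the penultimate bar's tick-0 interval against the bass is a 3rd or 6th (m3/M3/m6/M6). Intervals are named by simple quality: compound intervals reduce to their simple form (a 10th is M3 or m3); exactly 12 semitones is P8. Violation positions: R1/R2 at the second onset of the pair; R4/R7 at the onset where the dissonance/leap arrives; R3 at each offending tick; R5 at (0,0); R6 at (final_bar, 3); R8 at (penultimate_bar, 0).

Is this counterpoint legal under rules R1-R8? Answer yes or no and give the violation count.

No (4 violations)

bar 0: v0=D3 v1=D4 (P8)
bar 1: v0=E3 v1=G3 (m3)
bar 2: v0=G3 v1=D5 (P5)
bar 3: v0=A3 v1=C4 (m3)
bar 4: v0=G3 v1=F4 (m7)
bar 5: v0=E3 v1=C4 (m6)
bar 6: v0=D3 v1=D4 (P8)
  R2 @ bar2.0: E3/G3 m3 -> G3/D5 P5 similar
  R7 @ bar2.0: G3->D5 leap 19st
  R7 @ bar3.0: D5->C4 leap 14st
  R4 @ bar4.0: G3/F4 m7 untreated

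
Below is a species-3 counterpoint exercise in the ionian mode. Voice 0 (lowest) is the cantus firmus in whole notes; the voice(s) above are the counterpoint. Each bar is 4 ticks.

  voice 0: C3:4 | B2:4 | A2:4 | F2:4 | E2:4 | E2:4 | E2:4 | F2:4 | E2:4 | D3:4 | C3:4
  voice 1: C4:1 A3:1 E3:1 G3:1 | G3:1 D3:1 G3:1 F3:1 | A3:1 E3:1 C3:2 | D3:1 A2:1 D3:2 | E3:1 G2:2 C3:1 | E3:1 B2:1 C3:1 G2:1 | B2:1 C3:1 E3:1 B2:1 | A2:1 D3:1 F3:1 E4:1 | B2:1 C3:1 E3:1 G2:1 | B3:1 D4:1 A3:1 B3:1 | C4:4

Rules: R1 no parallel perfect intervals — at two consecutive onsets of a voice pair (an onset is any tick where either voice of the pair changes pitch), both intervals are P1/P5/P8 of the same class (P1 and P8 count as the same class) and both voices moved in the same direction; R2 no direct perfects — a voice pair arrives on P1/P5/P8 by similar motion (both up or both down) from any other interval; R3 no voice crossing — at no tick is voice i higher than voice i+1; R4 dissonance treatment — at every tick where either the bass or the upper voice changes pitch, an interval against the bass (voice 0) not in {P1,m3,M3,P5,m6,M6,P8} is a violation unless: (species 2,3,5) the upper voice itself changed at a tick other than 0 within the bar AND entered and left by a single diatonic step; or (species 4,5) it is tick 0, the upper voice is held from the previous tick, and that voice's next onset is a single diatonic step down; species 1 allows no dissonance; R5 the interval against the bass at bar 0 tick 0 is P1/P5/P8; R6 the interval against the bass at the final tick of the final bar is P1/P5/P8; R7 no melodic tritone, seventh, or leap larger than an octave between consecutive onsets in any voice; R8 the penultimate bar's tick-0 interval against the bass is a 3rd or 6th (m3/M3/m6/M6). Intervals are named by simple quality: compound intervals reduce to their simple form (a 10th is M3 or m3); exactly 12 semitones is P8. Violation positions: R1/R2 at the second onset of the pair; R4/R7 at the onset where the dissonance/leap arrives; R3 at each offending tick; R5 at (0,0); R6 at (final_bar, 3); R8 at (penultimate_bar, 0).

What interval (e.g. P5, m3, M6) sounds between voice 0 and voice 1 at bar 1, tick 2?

m6

voice 0=B2 voice 1=G3 -> m6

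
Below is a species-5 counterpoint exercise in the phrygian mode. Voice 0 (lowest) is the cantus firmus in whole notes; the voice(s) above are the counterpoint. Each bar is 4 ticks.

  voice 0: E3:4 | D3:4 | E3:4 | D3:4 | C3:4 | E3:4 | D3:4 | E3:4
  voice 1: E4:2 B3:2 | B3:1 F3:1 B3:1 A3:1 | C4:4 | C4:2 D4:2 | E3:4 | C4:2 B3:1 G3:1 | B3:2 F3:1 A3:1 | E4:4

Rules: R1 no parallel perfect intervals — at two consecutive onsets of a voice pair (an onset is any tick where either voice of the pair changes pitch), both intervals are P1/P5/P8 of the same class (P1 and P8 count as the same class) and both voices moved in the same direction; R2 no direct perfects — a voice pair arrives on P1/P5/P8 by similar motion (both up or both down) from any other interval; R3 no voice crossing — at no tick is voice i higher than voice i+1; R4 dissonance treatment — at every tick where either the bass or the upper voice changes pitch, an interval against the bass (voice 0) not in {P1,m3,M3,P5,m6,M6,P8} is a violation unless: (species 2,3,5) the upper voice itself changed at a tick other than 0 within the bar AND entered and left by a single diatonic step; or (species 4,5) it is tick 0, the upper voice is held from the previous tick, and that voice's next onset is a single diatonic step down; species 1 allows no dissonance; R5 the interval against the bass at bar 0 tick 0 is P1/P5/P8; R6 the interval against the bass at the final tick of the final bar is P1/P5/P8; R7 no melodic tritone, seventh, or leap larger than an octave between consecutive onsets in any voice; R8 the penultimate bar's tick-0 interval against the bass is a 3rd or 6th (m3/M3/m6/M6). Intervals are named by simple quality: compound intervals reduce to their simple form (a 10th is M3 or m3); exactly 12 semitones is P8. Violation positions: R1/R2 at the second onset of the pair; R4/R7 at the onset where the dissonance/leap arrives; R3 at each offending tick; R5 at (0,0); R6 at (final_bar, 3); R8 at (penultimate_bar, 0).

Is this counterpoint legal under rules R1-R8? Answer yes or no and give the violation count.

bar 0: v0=E3 v1=E4 (P8)
bar 1: v0=D3 v1=B3 (M6)
bar 2: v0=E3 v1=C4 (m6)
bar 3: v0=D3 v1=C4 (m7)
bar 4: v0=C3 v1=E3 (M3)
bar 5: v0=E3 v1=C4 (m6)
bar 6: v0=D3 v1=B3 (M6)
bar 7: v0=E3 v1=E4 (P8)
  R7 @ bar1.1: B3->F3 leap 6st
  R7 @ bar1.2: F3->B3 leap 6st
  R4 @ bar3.0: D3/C4 m7 untreated
  R7 @ bar4.0: D4->E3 leap 10st
  R7 @ bar6.2: B3->F3 leap 6st
  R2 @ bar7.0: D3/A3 P5 -> E3/E4 P8 similar

No (6 violations)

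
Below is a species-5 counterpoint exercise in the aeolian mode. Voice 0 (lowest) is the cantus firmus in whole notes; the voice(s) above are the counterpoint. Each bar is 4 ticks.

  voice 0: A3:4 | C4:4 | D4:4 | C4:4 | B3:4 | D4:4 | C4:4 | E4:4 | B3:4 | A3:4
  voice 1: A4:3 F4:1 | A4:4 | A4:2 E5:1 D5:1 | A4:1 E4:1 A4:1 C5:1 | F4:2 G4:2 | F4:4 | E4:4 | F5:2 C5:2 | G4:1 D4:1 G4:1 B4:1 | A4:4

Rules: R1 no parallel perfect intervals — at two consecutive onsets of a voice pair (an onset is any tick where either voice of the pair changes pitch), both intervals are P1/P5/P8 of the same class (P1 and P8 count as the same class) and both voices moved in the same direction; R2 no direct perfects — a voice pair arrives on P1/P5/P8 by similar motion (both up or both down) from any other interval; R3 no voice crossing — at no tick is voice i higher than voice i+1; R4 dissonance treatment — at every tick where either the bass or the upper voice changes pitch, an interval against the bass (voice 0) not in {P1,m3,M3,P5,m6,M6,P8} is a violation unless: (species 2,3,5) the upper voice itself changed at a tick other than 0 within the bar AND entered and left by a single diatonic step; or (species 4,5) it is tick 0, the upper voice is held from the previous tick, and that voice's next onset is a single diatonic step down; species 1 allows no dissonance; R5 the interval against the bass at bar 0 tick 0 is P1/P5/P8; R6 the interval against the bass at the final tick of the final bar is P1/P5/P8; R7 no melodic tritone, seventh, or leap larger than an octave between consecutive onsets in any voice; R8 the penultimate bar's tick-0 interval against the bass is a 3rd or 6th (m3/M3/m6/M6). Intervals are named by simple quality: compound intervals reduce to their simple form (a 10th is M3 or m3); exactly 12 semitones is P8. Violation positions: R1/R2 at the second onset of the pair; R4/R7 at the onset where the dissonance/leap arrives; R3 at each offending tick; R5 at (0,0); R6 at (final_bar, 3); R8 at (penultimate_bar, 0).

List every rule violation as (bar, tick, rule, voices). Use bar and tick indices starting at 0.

(2, 2, R4, (0, 1))
(4, 0, R4, (0, 1))
(7, 0, R4, (0, 1))
(7, 0, R7, (1,))
(9, 0, R1, (0, 1))

bar 0: v0=A3 v1=A4 downbeat P8
bar 1: v0=C4 v1=A4 downbeat M6
bar 2: v0=D4 v1=A4 downbeat P5
bar 3: v0=C4 v1=A4 downbeat M6
bar 4: v0=B3 v1=F4 downbeat TT
bar 5: v0=D4 v1=F4 downbeat m3
bar 6: v0=C4 v1=E4 downbeat M3
bar 7: v0=E4 v1=F5 downbeat m2
bar 8: v0=B3 v1=G4 downbeat m6
bar 9: v0=A3 v1=A4 downbeat P8
  -> R4 @ bar 2 tick 2 v(0, 1): D4/E5 M2 untreated
  -> R4 @ bar 4 tick 0 v(0, 1): B3/F4 TT untreated
  -> R4 @ bar 7 tick 0 v(0, 1): E4/F5 m2 untreated
  -> R7 @ bar 7 tick 0 v(1,): E4->F5 leap 13st
  -> R1 @ bar 9 tick 0 v(0, 1): B3/B4 P8 -> A3/A4 P8 similar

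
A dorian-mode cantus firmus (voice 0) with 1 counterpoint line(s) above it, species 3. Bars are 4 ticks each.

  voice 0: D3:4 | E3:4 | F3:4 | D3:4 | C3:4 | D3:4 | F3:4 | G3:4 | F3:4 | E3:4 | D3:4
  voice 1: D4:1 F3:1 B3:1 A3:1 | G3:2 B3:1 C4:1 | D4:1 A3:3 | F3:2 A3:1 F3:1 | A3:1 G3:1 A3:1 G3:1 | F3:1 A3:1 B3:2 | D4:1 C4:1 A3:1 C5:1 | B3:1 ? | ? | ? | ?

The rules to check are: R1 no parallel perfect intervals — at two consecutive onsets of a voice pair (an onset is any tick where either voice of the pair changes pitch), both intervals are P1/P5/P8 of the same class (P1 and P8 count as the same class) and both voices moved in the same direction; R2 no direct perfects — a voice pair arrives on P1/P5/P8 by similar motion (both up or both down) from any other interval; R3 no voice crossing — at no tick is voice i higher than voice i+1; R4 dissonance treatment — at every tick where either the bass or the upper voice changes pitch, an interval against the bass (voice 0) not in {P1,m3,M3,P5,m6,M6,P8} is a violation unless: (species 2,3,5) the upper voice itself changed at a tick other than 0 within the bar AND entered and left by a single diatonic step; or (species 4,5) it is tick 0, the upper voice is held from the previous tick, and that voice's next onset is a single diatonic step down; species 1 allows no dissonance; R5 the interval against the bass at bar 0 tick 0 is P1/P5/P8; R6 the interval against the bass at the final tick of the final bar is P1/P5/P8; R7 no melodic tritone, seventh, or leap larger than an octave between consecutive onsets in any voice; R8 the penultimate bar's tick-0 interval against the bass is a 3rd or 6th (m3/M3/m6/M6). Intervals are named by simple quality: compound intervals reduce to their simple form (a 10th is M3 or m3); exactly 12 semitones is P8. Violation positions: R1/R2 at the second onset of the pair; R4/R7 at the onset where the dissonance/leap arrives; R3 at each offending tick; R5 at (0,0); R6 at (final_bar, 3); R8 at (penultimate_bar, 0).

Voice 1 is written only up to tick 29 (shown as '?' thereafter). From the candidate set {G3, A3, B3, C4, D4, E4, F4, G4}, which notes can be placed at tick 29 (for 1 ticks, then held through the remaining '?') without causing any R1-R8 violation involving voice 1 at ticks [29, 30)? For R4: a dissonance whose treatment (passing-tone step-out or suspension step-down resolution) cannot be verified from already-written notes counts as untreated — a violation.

{B3, D4, E4, G3, G4}

G3: legal
A3: violates R4
B3: legal
C4: violates R4
D4: legal
E4: legal
F4: violates R4,R7
G4: legal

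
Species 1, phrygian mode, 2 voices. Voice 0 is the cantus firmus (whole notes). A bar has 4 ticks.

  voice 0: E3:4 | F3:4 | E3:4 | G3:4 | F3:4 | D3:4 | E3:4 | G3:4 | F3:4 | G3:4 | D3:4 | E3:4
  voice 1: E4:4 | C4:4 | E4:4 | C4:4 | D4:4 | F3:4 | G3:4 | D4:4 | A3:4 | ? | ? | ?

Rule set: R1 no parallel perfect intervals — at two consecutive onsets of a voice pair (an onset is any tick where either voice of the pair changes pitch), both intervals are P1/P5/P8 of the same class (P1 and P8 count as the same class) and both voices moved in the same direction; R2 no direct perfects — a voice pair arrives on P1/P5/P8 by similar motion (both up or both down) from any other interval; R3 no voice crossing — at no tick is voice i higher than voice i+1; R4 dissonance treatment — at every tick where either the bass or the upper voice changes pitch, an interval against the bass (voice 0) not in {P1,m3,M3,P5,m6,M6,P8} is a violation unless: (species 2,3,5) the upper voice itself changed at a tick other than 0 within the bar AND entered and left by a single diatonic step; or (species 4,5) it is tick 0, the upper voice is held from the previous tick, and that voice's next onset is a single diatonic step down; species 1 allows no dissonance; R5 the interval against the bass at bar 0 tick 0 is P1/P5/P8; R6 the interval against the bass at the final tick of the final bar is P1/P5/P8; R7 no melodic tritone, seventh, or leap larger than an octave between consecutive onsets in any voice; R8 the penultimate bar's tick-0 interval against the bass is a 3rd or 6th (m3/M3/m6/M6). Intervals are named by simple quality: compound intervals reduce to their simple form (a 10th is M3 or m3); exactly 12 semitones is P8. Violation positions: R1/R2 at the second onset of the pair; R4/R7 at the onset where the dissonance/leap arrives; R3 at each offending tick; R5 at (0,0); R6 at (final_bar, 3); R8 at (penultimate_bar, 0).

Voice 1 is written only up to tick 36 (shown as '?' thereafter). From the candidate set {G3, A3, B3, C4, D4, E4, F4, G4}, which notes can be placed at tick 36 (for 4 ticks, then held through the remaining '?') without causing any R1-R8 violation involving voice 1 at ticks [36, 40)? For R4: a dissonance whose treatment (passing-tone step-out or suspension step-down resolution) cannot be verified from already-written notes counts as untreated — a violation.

{B3, E4, G3}

G3: legal
A3: violates R4
B3: legal
C4: violates R4
D4: violates R2
E4: legal
F4: violates R4
G4: violates R2,R7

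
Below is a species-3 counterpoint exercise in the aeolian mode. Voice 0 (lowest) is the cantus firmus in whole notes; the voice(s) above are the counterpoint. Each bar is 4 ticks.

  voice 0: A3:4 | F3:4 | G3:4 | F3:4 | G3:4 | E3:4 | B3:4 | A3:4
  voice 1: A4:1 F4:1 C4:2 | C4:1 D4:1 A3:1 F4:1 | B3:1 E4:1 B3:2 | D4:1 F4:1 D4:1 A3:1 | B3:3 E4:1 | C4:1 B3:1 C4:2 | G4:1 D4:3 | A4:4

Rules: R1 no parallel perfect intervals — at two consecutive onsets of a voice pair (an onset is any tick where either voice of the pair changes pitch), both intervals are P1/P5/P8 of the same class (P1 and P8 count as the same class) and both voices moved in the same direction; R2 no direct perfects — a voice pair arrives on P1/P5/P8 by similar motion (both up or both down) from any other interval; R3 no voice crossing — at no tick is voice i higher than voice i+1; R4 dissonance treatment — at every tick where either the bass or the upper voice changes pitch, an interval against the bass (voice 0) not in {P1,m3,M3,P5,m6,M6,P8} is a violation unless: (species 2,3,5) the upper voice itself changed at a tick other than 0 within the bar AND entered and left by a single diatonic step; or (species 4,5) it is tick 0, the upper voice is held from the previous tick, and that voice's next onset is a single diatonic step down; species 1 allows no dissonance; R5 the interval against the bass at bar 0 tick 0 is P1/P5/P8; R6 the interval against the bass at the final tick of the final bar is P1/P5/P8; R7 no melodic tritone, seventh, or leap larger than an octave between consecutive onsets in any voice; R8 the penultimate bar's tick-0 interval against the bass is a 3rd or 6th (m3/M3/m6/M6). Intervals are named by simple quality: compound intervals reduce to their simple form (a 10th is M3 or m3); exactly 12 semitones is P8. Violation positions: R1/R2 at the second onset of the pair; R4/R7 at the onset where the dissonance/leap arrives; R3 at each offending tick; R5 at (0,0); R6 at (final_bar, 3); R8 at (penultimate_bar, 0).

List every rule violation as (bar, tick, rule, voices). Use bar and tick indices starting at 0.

bar 0: v0=A3 v1=A4 downbeat P8
bar 1: v0=F3 v1=C4 downbeat P5
bar 2: v0=G3 v1=B3 downbeat M3
bar 3: v0=F3 v1=D4 downbeat M6
bar 4: v0=G3 v1=B3 downbeat M3
bar 5: v0=E3 v1=C4 downbeat m6
bar 6: v0=B3 v1=G4 downbeat m6
bar 7: v0=A3 v1=A4 downbeat P8
  -> R7 @ bar 2 tick 0 v(1,): F4->B3 leap 6st

(2, 0, R7, (1,))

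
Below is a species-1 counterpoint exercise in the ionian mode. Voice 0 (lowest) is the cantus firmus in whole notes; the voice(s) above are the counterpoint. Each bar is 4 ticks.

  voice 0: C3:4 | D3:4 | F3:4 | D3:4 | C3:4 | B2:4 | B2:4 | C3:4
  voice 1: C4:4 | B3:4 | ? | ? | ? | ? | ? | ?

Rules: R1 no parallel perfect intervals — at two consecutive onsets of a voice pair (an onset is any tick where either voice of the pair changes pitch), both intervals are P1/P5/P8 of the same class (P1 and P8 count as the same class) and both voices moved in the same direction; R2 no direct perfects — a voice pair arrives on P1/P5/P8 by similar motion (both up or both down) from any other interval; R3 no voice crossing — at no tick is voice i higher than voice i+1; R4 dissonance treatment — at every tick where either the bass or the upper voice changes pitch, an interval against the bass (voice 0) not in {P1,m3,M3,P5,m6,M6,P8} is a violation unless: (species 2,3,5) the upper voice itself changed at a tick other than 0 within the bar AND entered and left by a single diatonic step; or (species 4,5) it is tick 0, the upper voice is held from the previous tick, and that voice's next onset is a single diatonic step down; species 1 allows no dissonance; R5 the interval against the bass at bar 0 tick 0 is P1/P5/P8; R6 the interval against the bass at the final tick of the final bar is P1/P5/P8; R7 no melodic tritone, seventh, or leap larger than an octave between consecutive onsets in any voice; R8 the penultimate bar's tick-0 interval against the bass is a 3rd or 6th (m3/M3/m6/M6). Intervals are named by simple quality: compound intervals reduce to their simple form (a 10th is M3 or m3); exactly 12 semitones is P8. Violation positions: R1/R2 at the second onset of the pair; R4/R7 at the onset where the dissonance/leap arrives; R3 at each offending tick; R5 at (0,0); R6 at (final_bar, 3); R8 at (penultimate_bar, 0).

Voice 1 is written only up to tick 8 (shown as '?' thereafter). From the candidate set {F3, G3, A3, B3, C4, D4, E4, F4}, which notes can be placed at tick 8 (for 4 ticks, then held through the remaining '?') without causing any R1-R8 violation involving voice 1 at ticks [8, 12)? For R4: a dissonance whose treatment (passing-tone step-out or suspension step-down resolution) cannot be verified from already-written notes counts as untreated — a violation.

{A3, D4}

F3: violates R7
G3: violates R4
A3: legal
B3: violates R4
C4: violates R2
D4: legal
E4: violates R4
F4: violates R2,R7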